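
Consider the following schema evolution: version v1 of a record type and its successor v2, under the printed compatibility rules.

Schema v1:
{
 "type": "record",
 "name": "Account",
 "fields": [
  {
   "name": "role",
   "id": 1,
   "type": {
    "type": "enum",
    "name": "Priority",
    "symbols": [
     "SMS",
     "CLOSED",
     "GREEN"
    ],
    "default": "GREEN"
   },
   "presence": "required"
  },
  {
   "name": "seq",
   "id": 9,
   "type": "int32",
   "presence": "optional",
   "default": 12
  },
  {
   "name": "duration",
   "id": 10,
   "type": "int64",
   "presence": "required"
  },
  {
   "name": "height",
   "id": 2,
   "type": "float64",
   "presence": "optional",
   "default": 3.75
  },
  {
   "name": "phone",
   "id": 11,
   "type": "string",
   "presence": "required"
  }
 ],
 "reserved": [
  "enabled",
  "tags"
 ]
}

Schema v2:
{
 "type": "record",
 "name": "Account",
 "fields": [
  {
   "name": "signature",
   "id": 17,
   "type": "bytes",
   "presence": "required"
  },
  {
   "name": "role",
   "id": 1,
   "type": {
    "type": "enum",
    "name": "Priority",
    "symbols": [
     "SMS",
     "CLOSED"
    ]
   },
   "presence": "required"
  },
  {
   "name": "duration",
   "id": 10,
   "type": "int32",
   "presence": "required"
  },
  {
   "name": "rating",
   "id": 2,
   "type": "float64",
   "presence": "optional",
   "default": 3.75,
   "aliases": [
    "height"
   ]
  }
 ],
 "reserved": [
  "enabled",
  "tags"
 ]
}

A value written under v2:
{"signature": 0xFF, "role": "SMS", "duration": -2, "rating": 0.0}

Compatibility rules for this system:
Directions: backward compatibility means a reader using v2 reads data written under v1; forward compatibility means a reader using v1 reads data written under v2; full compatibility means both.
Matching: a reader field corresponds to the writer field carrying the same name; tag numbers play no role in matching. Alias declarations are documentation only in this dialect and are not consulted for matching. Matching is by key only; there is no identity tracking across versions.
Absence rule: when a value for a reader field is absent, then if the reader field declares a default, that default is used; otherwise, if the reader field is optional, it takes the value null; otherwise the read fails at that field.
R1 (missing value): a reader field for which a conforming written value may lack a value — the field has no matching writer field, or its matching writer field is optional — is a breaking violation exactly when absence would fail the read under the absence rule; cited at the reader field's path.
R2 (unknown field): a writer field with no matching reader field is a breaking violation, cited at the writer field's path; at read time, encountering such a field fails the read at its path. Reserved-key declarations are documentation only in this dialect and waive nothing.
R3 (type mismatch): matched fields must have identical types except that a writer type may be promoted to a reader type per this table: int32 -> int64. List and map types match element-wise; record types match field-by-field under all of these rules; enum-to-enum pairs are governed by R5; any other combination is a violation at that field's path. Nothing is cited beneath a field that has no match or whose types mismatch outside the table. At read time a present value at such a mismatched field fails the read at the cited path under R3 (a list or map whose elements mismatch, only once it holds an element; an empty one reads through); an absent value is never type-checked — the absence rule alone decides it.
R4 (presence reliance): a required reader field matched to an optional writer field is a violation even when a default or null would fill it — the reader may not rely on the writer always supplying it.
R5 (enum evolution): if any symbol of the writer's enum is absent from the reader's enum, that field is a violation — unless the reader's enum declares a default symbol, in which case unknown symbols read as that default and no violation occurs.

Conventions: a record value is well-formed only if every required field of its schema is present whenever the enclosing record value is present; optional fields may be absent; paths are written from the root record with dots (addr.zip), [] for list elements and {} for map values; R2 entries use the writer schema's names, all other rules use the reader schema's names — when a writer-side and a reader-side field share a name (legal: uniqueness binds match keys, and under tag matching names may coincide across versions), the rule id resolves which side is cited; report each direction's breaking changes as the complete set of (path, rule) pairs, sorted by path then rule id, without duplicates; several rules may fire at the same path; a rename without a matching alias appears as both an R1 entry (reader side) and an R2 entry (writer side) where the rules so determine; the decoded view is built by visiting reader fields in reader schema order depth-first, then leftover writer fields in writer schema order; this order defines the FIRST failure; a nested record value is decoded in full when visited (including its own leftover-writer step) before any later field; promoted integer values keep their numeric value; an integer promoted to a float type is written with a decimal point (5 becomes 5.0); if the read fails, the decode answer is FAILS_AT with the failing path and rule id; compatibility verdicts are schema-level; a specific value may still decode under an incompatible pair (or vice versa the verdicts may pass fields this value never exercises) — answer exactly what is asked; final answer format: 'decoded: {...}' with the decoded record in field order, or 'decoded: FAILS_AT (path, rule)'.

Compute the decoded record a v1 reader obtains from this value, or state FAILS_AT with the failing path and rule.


arrows below run writer -> reader for Account
decoding the Account value with the v1 reader:
  role := "SMS"
  seq := 12 (absent -> default)
  duration := -2 (int32 -> int64)
  height := 3.75 (absent -> default)
  read fails at phone under R1 (no fill)
  => FAILS_AT (phone, R1)
the other Account changes do not affect what is asked:
  renamed field height to rating in record Account (alias height declared on the renamed field) -> affects the rule determinations only; this particular Account value decodes identically
  removed field seq from record Account -> affects the rule determinations only; this particular Account value decodes identically
  added field signature to record Account: required bytes, tag 17 (in v2 it sits immediately before role) -> affects the rule determinations only; this particular Account value decodes identically
  field duration in record Account: type int64 changed to int32 -> affects the rule determinations only; this particular Account value decodes identically
  enum Priority (field role in record Account): symbol GREEN removed (it was the default; the default is cleared) -> affects the rule determinations only; this particular Account value decodes identically

decoded: FAILS_AT (phone, R1)


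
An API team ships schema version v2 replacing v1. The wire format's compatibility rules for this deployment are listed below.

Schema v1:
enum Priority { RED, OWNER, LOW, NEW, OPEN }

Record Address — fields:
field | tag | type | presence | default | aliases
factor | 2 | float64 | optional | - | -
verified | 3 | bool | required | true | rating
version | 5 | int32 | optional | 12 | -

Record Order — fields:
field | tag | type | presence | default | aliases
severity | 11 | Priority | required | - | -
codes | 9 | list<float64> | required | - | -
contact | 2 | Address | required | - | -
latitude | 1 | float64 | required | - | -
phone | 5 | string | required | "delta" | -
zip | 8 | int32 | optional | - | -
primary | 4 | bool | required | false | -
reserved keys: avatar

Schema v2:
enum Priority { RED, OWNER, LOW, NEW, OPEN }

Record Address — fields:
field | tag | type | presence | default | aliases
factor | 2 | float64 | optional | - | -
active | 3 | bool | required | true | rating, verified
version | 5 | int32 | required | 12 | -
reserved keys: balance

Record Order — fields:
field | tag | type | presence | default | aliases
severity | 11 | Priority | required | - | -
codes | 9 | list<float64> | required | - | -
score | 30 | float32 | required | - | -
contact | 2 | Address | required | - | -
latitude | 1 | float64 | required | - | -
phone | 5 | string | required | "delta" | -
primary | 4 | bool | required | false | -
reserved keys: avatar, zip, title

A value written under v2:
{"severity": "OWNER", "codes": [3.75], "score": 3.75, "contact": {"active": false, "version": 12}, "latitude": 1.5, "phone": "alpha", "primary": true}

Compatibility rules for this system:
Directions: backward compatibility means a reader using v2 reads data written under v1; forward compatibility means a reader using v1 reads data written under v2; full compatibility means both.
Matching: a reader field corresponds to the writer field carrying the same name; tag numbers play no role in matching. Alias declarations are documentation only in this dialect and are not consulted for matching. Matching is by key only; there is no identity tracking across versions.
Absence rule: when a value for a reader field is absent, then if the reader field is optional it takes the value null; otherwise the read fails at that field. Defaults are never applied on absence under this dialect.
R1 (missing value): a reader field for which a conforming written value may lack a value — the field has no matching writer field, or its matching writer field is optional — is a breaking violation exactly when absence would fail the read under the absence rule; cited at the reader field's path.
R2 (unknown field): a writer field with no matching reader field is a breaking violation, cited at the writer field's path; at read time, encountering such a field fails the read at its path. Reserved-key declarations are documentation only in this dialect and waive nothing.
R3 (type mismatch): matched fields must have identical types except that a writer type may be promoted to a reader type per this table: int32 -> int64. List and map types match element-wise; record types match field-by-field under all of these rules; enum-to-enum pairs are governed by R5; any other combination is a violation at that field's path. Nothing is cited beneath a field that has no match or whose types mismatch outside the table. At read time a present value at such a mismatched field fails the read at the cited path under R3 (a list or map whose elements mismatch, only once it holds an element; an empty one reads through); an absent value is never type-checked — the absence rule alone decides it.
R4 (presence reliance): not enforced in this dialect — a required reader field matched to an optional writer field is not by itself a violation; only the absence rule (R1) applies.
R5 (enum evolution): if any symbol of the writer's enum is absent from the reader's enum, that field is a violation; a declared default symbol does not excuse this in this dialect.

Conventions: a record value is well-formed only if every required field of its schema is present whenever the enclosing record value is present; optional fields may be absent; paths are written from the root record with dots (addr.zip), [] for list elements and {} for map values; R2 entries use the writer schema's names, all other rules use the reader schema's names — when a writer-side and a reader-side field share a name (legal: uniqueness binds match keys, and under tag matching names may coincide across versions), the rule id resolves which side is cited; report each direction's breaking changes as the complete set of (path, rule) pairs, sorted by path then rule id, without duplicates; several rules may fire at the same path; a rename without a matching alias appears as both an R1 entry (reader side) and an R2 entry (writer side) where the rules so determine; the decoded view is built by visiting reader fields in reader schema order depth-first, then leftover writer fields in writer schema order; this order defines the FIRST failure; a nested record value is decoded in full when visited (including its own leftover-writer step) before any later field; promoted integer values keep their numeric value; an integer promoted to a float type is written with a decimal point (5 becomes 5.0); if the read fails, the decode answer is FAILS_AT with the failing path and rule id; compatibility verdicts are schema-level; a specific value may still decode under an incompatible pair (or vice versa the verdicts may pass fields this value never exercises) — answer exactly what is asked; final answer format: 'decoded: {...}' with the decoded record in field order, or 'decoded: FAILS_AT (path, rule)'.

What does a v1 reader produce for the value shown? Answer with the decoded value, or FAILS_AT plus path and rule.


decoded: FAILS_AT (contact.verified, R1)

arrows below run writer -> reader for Order
decode walk for Order under reader schema v1:
  severity := "OWNER"
  codes := [3.75]
  contact.factor := null (not supplied -> null)
  read fails at contact.verified under R1 (no fill)
  => FAILS_AT (contact.verified, R1)
remaining Order differences; none change what is asked:
  removed field zip from record Order (its key "zip" joins the reserved list) -> a verdict-level change on Order — the shown value reads the same
  added field score to record Order: required float32, tag 30 (in v2 it sits immediately before contact) -> a verdict-level change on Order — the shown value reads the same
  field version in record Address: optional changed to required -> a verdict-level change on Order — the shown value reads the same


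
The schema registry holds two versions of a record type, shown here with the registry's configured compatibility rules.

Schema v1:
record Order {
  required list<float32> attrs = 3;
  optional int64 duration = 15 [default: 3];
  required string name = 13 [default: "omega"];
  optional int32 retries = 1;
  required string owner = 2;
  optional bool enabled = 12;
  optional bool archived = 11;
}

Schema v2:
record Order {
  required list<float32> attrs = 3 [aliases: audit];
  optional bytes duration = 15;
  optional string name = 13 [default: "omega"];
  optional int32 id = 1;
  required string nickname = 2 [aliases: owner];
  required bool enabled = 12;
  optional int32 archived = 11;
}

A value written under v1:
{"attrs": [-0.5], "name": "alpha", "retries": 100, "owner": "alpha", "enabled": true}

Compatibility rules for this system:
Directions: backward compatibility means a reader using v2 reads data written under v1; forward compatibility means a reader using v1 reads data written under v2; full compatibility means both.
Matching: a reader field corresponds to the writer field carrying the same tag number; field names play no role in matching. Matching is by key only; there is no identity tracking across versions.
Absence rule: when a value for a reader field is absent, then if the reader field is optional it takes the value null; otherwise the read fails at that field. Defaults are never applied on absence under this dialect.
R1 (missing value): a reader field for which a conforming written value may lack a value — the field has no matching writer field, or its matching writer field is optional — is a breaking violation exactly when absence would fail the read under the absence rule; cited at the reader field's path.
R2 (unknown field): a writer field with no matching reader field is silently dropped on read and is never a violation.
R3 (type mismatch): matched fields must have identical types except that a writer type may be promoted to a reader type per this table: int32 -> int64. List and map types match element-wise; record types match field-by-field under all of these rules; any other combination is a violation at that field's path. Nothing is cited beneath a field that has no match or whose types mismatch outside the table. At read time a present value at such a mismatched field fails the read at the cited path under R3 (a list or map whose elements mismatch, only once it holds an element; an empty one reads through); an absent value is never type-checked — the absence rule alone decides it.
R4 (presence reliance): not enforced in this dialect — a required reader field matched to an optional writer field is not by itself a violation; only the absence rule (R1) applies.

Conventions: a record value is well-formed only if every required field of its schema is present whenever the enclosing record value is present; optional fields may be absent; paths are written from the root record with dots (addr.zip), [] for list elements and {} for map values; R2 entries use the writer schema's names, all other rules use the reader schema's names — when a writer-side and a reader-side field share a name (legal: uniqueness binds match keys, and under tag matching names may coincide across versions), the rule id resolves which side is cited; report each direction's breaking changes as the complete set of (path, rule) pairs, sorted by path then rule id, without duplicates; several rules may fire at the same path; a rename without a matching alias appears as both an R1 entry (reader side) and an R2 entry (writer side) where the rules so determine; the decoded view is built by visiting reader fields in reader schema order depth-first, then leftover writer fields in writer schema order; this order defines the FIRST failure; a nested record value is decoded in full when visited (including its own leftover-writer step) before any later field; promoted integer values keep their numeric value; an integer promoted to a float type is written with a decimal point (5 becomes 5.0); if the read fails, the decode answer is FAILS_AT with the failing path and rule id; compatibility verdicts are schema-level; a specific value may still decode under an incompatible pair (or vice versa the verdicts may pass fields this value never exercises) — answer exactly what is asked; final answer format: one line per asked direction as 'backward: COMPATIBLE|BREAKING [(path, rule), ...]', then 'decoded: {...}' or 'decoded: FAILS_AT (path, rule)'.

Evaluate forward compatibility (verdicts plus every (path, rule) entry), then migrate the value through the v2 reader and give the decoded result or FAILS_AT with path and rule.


the writer's type comes first in each Order pair
forward on Order — v1 reading data written by v2:
  list<float32> -> list<float32>, writer required: attrs aligns to attrs
  bytes -> int64, writer optional: duration aligns to duration
  string -> string, writer optional: name aligns to name
  int32 -> int32, writer optional: retries aligns to id
  string -> string, writer required: owner aligns to nickname
  bool -> bool, writer required: enabled aligns to enabled
  int32 -> bool, writer optional: archived aligns to archived
  rule R3 violated at archived
  rule R3 violated at duration
  rule R1 violated at name
  forward on Order therefore BREAKING (3)
decode walk for Order under reader schema v2:
  attrs := [-0.5]
  duration := null (not supplied -> null)
  name := "alpha"
  id := 100 (from writer retries)
  nickname := "alpha" (from writer owner)
  enabled := true
  archived := null (not supplied -> null)
  => decoded: {"attrs": [-0.5], "duration": null, "name": "alpha", "id": 100, "nickname": "alpha", "enabled": true, "archived": null}
checking off the Order differences that do not matter here:
  field enabled in record Order: optional changed to required -> affects backward compatibility only, which is not asked

forward: BREAKING [(archived, R3), (duration, R3), (name, R1)]; decoded: {"attrs": [-0.5], "duration": null, "name": "alpha", "id": 100, "nickname": "alpha", "enabled": true, "archived": null}


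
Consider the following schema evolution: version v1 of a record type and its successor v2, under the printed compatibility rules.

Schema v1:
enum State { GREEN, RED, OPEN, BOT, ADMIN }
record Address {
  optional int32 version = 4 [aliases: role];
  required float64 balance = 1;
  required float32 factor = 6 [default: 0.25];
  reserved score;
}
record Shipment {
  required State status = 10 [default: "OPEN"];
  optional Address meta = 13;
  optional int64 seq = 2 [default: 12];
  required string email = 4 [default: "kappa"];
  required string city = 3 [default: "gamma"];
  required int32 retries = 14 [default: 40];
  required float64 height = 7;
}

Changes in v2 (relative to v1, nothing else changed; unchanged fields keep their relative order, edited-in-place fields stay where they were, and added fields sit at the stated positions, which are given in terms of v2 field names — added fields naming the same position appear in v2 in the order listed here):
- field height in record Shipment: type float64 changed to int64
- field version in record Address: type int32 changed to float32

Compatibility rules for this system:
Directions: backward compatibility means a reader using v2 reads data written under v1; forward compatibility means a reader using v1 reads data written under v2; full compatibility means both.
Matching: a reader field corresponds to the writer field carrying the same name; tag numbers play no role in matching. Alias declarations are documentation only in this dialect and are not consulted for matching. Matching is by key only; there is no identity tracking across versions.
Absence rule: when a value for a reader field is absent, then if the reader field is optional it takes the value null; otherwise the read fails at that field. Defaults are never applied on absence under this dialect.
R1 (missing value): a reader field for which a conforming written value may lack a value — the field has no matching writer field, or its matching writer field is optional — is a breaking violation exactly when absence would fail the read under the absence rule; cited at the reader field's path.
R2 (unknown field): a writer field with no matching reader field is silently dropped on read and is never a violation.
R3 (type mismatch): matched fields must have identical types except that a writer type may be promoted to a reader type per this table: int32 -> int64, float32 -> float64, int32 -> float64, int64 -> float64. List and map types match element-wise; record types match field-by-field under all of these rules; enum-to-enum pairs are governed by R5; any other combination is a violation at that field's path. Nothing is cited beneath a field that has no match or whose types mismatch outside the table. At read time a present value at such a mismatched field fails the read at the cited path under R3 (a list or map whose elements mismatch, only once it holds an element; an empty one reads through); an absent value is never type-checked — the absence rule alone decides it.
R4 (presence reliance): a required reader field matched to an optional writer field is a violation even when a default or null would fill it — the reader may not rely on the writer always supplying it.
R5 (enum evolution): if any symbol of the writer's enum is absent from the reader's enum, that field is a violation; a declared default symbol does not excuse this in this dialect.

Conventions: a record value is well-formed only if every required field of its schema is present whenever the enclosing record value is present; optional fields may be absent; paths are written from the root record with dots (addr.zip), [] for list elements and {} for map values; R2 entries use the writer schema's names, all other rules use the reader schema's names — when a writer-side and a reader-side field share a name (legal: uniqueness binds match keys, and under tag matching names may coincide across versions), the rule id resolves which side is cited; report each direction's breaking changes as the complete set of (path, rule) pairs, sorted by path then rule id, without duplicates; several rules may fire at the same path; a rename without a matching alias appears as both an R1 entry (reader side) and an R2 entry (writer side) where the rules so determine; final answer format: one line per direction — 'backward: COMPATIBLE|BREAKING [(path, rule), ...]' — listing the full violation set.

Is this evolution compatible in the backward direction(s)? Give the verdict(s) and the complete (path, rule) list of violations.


backward: BREAKING [(height, R3), (meta.version, R3)]

the writer's type comes first in each Shipment pair
backward on Shipment — v2 reading data written by v1:
  writer required, State -> State: reader status maps from writer status
  writer optional, Address -> Address: reader meta maps from writer meta
  writer optional, int64 -> int64: reader seq maps from writer seq
  writer required, string -> string: reader email maps from writer email
  writer required, string -> string: reader city maps from writer city
  writer required, int32 -> int32: reader retries maps from writer retries
  writer required, float64 -> int64: reader height maps from writer height
  writer optional, int32 -> float32: reader meta.version maps from writer meta.version
  writer required, float64 -> float64: reader meta.balance maps from writer meta.balance
  writer required, float32 -> float32: reader meta.factor maps from writer meta.factor
  violation R3 at height
  violation R3 at meta.version
  => backward verdict for Shipment: BREAKING, 2 violation(s)


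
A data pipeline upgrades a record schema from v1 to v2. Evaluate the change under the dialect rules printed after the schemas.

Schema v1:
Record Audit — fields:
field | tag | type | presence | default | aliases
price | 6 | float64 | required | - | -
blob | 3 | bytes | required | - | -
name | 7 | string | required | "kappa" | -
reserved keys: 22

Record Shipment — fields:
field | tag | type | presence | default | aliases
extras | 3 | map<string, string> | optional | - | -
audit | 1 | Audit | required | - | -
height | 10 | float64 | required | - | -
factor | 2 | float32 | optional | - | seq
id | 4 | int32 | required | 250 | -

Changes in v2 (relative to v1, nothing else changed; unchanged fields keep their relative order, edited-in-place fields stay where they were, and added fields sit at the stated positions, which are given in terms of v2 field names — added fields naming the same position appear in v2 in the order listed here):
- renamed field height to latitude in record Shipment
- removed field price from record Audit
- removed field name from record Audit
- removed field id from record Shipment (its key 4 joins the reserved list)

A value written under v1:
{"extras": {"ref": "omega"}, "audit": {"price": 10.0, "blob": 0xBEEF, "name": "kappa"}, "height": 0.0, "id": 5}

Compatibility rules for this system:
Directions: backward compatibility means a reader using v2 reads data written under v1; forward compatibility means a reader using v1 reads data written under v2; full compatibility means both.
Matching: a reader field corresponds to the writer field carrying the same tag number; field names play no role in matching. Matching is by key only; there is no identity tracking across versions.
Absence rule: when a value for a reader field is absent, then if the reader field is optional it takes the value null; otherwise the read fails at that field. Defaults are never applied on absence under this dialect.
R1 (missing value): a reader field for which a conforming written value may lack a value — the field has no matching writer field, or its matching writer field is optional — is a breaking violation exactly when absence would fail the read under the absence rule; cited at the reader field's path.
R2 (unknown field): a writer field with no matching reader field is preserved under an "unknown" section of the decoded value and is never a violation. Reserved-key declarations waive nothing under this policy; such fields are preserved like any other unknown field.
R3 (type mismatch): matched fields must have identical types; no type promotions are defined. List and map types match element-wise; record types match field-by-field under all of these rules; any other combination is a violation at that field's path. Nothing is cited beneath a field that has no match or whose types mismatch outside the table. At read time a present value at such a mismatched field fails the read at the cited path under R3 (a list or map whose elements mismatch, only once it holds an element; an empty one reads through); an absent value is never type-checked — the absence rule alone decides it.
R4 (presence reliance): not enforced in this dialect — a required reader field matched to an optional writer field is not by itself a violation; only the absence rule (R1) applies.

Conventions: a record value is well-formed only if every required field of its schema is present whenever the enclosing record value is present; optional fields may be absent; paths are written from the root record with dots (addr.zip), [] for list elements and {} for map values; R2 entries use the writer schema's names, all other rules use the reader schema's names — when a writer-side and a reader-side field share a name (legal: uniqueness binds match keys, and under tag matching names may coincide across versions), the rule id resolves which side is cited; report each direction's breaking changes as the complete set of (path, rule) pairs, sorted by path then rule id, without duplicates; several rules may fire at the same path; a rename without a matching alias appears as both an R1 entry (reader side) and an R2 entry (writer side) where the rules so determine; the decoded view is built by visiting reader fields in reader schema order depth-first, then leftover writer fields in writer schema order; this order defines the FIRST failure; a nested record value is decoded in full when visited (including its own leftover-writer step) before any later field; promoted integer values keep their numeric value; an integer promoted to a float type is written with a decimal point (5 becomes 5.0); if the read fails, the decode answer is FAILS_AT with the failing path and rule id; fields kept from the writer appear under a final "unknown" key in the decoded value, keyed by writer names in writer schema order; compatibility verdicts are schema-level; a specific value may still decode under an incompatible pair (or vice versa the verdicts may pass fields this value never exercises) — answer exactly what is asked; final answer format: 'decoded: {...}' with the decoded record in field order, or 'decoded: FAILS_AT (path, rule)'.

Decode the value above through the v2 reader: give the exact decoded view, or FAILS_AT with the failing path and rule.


decoded: {"extras": {"ref": "omega"}, "audit": {"blob": 0xBEEF, "unknown": {"price": 10.0, "name": "kappa"}}, "latitude": 0.0, "factor": null, "unknown": {"id": 5}}

arrows below run writer -> reader for Shipment
decode walk for Shipment under reader schema v2:
  extras := {"ref": "omega"}
  audit.blob := 0xBEEF
  writer audit.price: kept under "unknown"
  writer audit.name: kept under "unknown"
  latitude := 0.0 (from writer height)
  factor := null (not supplied -> null)
  writer id: kept under "unknown"
  => decoded: {"extras": {"ref": "omega"}, "audit": {"blob": 0xBEEF, "unknown": {"price": 10.0, "name": "kappa"}}, "latitude": 0.0, "factor": null, "unknown": {"id": 5}}


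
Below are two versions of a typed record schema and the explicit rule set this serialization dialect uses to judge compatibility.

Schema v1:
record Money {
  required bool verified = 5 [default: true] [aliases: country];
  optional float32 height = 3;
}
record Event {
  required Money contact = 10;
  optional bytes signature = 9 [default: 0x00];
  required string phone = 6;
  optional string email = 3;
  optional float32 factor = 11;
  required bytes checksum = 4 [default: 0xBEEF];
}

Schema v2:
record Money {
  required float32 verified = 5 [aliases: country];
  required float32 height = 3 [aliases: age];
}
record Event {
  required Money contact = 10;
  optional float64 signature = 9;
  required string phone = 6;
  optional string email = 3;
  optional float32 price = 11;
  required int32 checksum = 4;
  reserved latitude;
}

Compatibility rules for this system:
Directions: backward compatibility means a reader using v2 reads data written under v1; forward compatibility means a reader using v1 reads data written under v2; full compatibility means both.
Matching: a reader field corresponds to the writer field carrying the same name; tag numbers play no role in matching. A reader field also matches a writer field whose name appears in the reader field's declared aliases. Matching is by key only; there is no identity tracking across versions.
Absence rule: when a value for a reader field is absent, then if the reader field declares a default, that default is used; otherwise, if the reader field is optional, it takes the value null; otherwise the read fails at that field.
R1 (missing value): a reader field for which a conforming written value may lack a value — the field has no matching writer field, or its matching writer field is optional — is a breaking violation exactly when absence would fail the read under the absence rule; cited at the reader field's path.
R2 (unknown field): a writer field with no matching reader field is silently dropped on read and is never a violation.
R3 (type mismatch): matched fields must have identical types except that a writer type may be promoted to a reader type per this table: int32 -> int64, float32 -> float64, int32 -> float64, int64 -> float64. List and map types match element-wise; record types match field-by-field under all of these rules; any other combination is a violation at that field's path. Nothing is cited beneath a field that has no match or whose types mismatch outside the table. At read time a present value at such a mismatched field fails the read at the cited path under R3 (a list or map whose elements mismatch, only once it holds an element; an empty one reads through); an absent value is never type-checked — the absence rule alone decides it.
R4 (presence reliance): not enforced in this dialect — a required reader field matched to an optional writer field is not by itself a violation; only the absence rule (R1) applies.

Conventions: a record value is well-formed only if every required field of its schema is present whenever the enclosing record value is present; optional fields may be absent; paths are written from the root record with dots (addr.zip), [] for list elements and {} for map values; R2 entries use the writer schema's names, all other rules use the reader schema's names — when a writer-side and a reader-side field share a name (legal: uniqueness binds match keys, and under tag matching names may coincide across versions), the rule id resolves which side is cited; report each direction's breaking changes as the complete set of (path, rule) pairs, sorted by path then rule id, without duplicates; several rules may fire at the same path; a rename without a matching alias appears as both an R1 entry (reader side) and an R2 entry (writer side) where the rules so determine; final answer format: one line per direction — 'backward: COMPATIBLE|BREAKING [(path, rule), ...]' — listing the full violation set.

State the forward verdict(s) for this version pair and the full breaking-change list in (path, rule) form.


forward: BREAKING [(checksum, R3), (contact.verified, R3), (signature, R3)]

in Event below, arrows point writer -> reader
checking forward for Event: reader v1 against writer v2:
  Money -> Money, writer required: contact aligns to contact
  float64 -> bytes, writer optional: signature aligns to signature
  string -> string, writer required: phone aligns to phone
  string -> string, writer optional: email aligns to email
  factor has no writer counterpart
  int32 -> bytes, writer required: checksum aligns to checksum
  leftover writer field: price
  float32 -> bool, writer required: contact.verified aligns to contact.verified
  float32 -> float32, writer required: contact.height aligns to contact.height
  violation R3 at checksum
  violation R3 at contact.verified
  violation R3 at signature
  => 3 violation(s): forward is BREAKING for Event
remaining Event differences; none change what is asked:
  field height in record Money: optional changed to required -> matters only for Event's backward compatibility — outside the asked direction
  renamed field factor to price in record Event -> no rule fires on it in Event's dialect; the asked verdict holds


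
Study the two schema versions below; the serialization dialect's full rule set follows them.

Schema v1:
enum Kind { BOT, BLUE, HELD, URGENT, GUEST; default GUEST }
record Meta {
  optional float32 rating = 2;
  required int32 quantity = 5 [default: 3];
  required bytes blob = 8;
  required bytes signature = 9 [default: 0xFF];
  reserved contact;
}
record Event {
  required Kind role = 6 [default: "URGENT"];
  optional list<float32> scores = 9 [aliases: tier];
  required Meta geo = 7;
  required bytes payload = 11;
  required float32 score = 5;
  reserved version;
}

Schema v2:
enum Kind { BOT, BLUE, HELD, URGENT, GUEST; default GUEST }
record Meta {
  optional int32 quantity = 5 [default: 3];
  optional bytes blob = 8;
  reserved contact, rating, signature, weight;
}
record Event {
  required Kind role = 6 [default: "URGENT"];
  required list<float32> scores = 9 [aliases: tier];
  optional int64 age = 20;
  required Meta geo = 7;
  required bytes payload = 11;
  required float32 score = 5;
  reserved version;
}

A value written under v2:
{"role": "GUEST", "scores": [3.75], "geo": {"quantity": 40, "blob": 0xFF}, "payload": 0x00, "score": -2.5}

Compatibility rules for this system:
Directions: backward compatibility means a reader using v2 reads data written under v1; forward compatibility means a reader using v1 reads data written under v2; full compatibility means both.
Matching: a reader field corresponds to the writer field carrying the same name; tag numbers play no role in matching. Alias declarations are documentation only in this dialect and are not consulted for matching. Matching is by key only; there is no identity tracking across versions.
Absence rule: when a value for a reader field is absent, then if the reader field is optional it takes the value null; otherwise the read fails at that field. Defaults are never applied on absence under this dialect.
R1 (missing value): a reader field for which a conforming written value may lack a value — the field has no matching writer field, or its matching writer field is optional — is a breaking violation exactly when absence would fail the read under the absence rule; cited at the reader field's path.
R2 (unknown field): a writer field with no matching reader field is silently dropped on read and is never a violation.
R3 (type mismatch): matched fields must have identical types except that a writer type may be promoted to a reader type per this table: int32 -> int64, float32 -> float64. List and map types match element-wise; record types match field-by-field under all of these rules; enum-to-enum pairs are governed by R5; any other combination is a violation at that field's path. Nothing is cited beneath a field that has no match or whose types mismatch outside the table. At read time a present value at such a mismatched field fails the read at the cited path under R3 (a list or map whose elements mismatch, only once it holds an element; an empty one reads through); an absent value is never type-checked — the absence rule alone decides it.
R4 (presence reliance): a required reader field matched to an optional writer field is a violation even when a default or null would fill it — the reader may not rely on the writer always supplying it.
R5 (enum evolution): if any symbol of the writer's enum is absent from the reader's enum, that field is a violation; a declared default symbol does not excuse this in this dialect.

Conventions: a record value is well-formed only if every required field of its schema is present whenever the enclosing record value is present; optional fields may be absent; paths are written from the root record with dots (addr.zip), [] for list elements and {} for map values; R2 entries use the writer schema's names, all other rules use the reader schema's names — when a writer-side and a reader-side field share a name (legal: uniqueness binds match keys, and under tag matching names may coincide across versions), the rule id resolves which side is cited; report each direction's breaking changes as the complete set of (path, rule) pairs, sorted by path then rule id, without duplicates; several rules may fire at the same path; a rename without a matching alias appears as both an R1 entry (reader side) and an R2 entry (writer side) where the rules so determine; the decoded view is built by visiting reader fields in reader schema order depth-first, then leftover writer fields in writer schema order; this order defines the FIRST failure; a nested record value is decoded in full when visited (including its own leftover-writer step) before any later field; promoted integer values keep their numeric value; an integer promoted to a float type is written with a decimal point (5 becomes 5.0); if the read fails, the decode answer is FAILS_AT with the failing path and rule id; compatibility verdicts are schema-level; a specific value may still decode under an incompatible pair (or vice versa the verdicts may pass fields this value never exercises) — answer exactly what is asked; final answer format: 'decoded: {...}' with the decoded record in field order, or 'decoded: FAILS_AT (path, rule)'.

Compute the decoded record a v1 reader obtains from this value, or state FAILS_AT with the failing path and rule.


decoded: FAILS_AT (geo.signature, R1)

the writer's type comes first in each Event pair
decode walk for Event under reader schema v1:
  role := "GUEST"
  scores := [3.75]
  geo.rating := null (absent, optional -> null)
  geo.quantity := 40
  geo.blob := 0xFF
  read fails at geo.signature under R1 (no fill)
  => FAILS_AT (geo.signature, R1)
the rest of the Event diff is inert for this question:
  added field age to record Event: optional int64, tag 20 (in v2 it sits immediately before geo) -> no rule fires on it and the decoded Event view is identical with or without it
  removed field rating from record Meta (its key "rating" joins the reserved list) -> no rule fires on it and the decoded Event view is identical with or without it
  field quantity in record Meta: required changed to optional -> changes Event's schema-level verdicts only — the decode of this value is the same
  field scores in record Event: optional changed to required -> changes Event's schema-level verdicts only — the decode of this value is the same
  field blob in record Meta: required changed to optional -> changes Event's schema-level verdicts only — the decode of this value is the same
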